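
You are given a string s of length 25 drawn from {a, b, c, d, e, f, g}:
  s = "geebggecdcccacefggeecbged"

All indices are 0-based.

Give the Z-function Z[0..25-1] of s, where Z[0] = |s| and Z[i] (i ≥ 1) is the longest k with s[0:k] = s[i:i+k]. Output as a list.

[25, 0, 0, 0, 1, 2, 0, 0, 0, 0, 0, 0, 0, 0, 0, 0, 1, 3, 0, 0, 0, 0, 2, 0, 0]

Z[0]=25
i=1: i≥r, start 0; Z[1]=0
i=2: i≥r, start 0; Z[2]=0
i=3: i≥r, start 0; Z[3]=0
i=4: i≥r, start 0; Z[4]=1 grow→box=[4,5)
i=5: i≥r, start 0; Z[5]=2 grow→box=[5,7)
i=6: min(r-i=1, Z[1]=0)=0; Z[6]=0
i=7: i≥r, start 0; Z[7]=0
i=8: i≥r, start 0; Z[8]=0
i=9: i≥r, start 0; Z[9]=0
i=10: i≥r, start 0; Z[10]=0
i=11: i≥r, start 0; Z[11]=0
i=12: i≥r, start 0; Z[12]=0
i=13: i≥r, start 0; Z[13]=0
i=14: i≥r, start 0; Z[14]=0
i=15: i≥r, start 0; Z[15]=0
i=16: i≥r, start 0; Z[16]=1 grow→box=[16,17)
i=17: i≥r, start 0; Z[17]=3 grow→box=[17,20)
i=18: min(r-i=2, Z[1]=0)=0; Z[18]=0
i=19: min(r-i=1, Z[2]=0)=0; Z[19]=0
i=20: i≥r, start 0; Z[20]=0
i=21: i≥r, start 0; Z[21]=0
i=22: i≥r, start 0; Z[22]=2 grow→box=[22,24)
i=23: min(r-i=1, Z[1]=0)=0; Z[23]=0
i=24: i≥r, start 0; Z[24]=0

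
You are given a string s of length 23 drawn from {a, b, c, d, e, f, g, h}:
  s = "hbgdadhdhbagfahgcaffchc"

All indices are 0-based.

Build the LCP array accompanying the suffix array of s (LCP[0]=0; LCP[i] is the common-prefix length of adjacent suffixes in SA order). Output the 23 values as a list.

sorted suffixes:
  #0 SA[0]=4  'adhdhbagfahgcaffchc'
  #1 SA[1]=17  'affchc'
  #2 SA[2]=10  'agfahgcaffchc'
  #3 SA[3]=13  'ahgcaffchc'
  #4 SA[4]=9  'bagfahgcaffchc'
  #5 SA[5]=1  'bgdadhdhbagfahgcaffchc'
  #6 SA[6]=22  'c'
  #7 SA[7]=16  'caffchc'
  #8 SA[8]=20  'chc'
  #9 SA[9]=3  'dadhdhbagfahgcaffchc'
  #10 SA[10]=7  'dhbagfahgcaffchc'
  #11 SA[11]=5  'dhdhbagfahgcaffchc'
  #12 SA[12]=12  'fahgcaffchc'
  #13 SA[13]=19  'fchc'
  #14 SA[14]=18  'ffchc'
  #15 SA[15]=15  'gcaffchc'
  #16 SA[16]=2  'gdadhdhbagfahgcaffchc'
  #17 SA[17]=11  'gfahgcaffchc'
  #18 SA[18]=8  'hbagfahgcaffchc'
  #19 SA[19]=0  'hbgdadhdhbagfahgcaffchc'
  #20 SA[20]=21  'hc'
  #21 SA[21]=6  'hdhbagfahgcaffchc'
  #22 SA[22]=14  'hgcaffchc'

SA = [4, 17, 10, 13, 9, 1, 22, 16, 20, 3, 7, 5, 12, 19, 18, 15, 2, 11, 8, 0, 21, 6, 14]
i: (SA[i-1],SA[i]) lcp shared
  1: (4,17) 1 'a'
  2: (17,10) 1 'a'
  3: (10,13) 1 'a'
  4: (13,9) 0 ''
  5: (9,1) 1 'b'
  6: (1,22) 0 ''
  7: (22,16) 1 'c'
  8: (16,20) 1 'c'
  9: (20,3) 0 ''
  10: (3,7) 1 'd'
  11: (7,5) 2 'dh'
  12: (5,12) 0 ''
  13: (12,19) 1 'f'
  14: (19,18) 1 'f'
  15: (18,15) 0 ''
  16: (15,2) 1 'g'
  17: (2,11) 1 'g'
  18: (11,8) 0 ''
  19: (8,0) 2 'hb'
  20: (0,21) 1 'h'
  21: (21,6) 1 'h'
  22: (6,14) 1 'h'

[0, 1, 1, 1, 0, 1, 0, 1, 1, 0, 1, 2, 0, 1, 1, 0, 1, 1, 0, 2, 1, 1, 1]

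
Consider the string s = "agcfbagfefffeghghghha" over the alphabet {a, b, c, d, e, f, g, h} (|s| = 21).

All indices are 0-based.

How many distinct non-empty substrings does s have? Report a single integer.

rank | idx | suffix
   0 |  20 | a
   1 |   0 | agcfbagfefffeghghghha
   2 |   5 | agfefffeghghghha
   3 |   4 | bagfefffeghghghha
   4 |   2 | cfbagfefffeghghghha
   5 |   8 | efffeghghghha
   6 |  12 | eghghghha
   7 |   3 | fbagfefffeghghghha
   8 |   7 | fefffeghghghha
   9 |  11 | feghghghha
  10 |  10 | ffeghghghha
  11 |   9 | fffeghghghha
  12 |   1 | gcfbagfefffeghghghha
  13 |   6 | gfefffeghghghha
  14 |  13 | ghghghha
  15 |  15 | ghghha
  16 |  17 | ghha
  17 |  19 | ha
  18 |  14 | hghghha
  19 |  16 | hghha
  20 |  18 | hha

SA = [20, 0, 5, 4, 2, 8, 12, 3, 7, 11, 10, 9, 1, 6, 13, 15, 17, 19, 14, 16, 18]
i: (SA[i-1],SA[i]) lcp shared
  1: (20,0) 1 'a'
  2: (0,5) 2 'ag'
  3: (5,4) 0 ''
  4: (4,2) 0 ''
  5: (2,8) 0 ''
  6: (8,12) 1 'e'
  7: (12,3) 0 ''
  8: (3,7) 1 'f'
  9: (7,11) 2 'fe'
  10: (11,10) 1 'f'
  11: (10,9) 2 'ff'
  12: (9,1) 0 ''
  13: (1,6) 1 'g'
  14: (6,13) 1 'g'
  15: (13,15) 4 'ghgh'
  16: (15,17) 2 'gh'
  17: (17,19) 0 ''
  18: (19,14) 1 'h'
  19: (14,16) 3 'hgh'
  20: (16,18) 1 'h'

n(n+1)/2 = 21·22/2 = 231
Σ LCP = 0 + 1 + 2 + 0 + 0 + 0 + 1 + 0 + 1 + 2 + 1 + 2 + 0 + 1 + 1 + 4 + 2 + 0 + 1 + 3 + 1 = 23
distinct = 231 − 23 = 208

208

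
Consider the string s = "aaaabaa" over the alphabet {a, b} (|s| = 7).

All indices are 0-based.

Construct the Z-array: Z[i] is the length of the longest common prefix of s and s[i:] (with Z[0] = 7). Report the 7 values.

Z[0]=7
i=1: i≥r, start 0; Z[1]=3 extend→box=[1,4)
i=2: min(r-i=2, Z[1]=3)=2; Z[2]=2
i=3: min(r-i=1, Z[2]=2)=1; Z[3]=1
i=4: i≥r, start 0; Z[4]=0
i=5: i≥r, start 0; Z[5]=2 extend→box=[5,7)
i=6: min(r-i=1, Z[1]=3)=1; Z[6]=1

[7, 3, 2, 1, 0, 2, 1]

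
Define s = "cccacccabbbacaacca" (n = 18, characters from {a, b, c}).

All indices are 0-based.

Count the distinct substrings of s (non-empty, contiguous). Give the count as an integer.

rank→(start, suffix):
  0 → (17, 'a')
  1 → (13, 'aacca')
  2 → (7, 'abbbacaacca')
  3 → (11, 'acaacca')
  4 → (14, 'acca')
  5 → (3, 'acccabbbacaacca')
  6 → (10, 'bacaacca')
  7 → (9, 'bbacaacca')
  8 → (8, 'bbbacaacca')
  9 → (16, 'ca')
  10 → (12, 'caacca')
  11 → (6, 'cabbbacaacca')
  12 → (2, 'cacccabbbacaacca')
  13 → (15, 'cca')
  14 → (5, 'ccabbbacaacca')
  15 → (1, 'ccacccabbbacaacca')
  16 → (4, 'cccabbbacaacca')
  17 → (0, 'cccacccabbbacaacca')

SA = [17, 13, 7, 11, 14, 3, 10, 9, 8, 16, 12, 6, 2, 15, 5, 1, 4, 0]
[i] adj suffixes → lcp
  [1] 17/13 → 1 ('a')
  [2] 13/7 → 1 ('a')
  [3] 7/11 → 1 ('a')
  [4] 11/14 → 2 ('ac')
  [5] 14/3 → 3 ('acc')
  [6] 3/10 → 0 ('')
  [7] 10/9 → 1 ('b')
  [8] 9/8 → 2 ('bb')
  [9] 8/16 → 0 ('')
  [10] 16/12 → 2 ('ca')
  [11] 12/6 → 2 ('ca')
  [12] 6/2 → 2 ('ca')
  [13] 2/15 → 1 ('c')
  [14] 15/5 → 3 ('cca')
  [15] 5/1 → 3 ('cca')
  [16] 1/4 → 2 ('cc')
  [17] 4/0 → 4 ('ccca')

n(n+1)/2 = 18·19/2 = 171
Σ LCP = 0 + 1 + 1 + 1 + 2 + 3 + 0 + 1 + 2 + 0 + 2 + 2 + 2 + 1 + 3 + 3 + 2 + 4 = 30
distinct = 171 − 30 = 141

141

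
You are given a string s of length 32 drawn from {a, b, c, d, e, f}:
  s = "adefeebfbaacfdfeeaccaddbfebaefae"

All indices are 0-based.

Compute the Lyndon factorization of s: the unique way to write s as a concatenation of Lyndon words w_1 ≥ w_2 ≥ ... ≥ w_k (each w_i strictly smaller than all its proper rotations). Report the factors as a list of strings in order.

emit factor 1: 'adefeebfb' (i=0, period=9)
emit factor 2: 'aacfdfeeaccaddbfebaefae' (i=9, period=23)

["adefeebfb", "aacfdfeeaccaddbfebaefae"]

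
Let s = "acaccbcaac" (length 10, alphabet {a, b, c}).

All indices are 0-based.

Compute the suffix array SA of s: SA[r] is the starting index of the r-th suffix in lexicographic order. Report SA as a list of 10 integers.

rank→(start, suffix):
  0 → (7, 'aac')
  1 → (8, 'ac')
  2 → (0, 'acaccbcaac')
  3 → (2, 'accbcaac')
  4 → (5, 'bcaac')
  5 → (9, 'c')
  6 → (6, 'caac')
  7 → (1, 'caccbcaac')
  8 → (4, 'cbcaac')
  9 → (3, 'ccbcaac')

[7, 8, 0, 2, 5, 9, 6, 1, 4, 3]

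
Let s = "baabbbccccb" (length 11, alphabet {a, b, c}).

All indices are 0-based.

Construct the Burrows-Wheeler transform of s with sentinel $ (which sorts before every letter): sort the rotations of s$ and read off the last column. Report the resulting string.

bbac$abbcccb

rank  rotation      last
    0  $baabbbccccb  b
    1  aabbbccccb$b  b
    2  abbbccccb$ba  a
    3  b$baabbbcccc  c
    4  baabbbccccb$  $
    5  bbbccccb$baa  a
    6  bbccccb$baab  b
    7  bccccb$baabb  b
    8  cb$baabbbccc  c
    9  ccb$baabbbcc  c
   10  cccb$baabbbc  c
   11  ccccb$baabbb  b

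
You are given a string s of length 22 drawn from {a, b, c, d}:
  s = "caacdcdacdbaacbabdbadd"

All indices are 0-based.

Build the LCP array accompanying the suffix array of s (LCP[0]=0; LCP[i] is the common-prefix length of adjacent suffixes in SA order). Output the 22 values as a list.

rank | idx | suffix
   0 |  11 | aacbabdbadd
   1 |   1 | aacdcdacdbaacbabdbadd
   2 |  15 | abdbadd
   3 |  12 | acbabdbadd
   4 |   7 | acdbaacbabdbadd
   5 |   2 | acdcdacdbaacbabdbadd
   6 |  19 | add
   7 |  10 | baacbabdbadd
   8 |  14 | babdbadd
   9 |  18 | badd
  10 |  16 | bdbadd
  11 |   0 | caacdcdacdbaacbabdbadd
  12 |  13 | cbabdbadd
  13 |   5 | cdacdbaacbabdbadd
  14 |   8 | cdbaacbabdbadd
  15 |   3 | cdcdacdbaacbabdbadd
  16 |  21 | d
  17 |   6 | dacdbaacbabdbadd
  18 |   9 | dbaacbabdbadd
  19 |  17 | dbadd
  20 |   4 | dcdacdbaacbabdbadd
  21 |  20 | dd

SA = [11, 1, 15, 12, 7, 2, 19, 10, 14, 18, 16, 0, 13, 5, 8, 3, 21, 6, 9, 17, 4, 20]
rank  pair      lcp
   1  s[11:],s[1:]  3  'aac'
   2  s[1:],s[15:]  1  'a'
   3  s[15:],s[12:]  1  'a'
   4  s[12:],s[7:]  2  'ac'
   5  s[7:],s[2:]  3  'acd'
   6  s[2:],s[19:]  1  'a'
   7  s[19:],s[10:]  0  ''
   8  s[10:],s[14:]  2  'ba'
   9  s[14:],s[18:]  2  'ba'
  10  s[18:],s[16:]  1  'b'
  11  s[16:],s[0:]  0  ''
  12  s[0:],s[13:]  1  'c'
  13  s[13:],s[5:]  1  'c'
  14  s[5:],s[8:]  2  'cd'
  15  s[8:],s[3:]  2  'cd'
  16  s[3:],s[21:]  0  ''
  17  s[21:],s[6:]  1  'd'
  18  s[6:],s[9:]  1  'd'
  19  s[9:],s[17:]  3  'dba'
  20  s[17:],s[4:]  1  'd'
  21  s[4:],s[20:]  1  'd'

[0, 3, 1, 1, 2, 3, 1, 0, 2, 2, 1, 0, 1, 1, 2, 2, 0, 1, 1, 3, 1, 1]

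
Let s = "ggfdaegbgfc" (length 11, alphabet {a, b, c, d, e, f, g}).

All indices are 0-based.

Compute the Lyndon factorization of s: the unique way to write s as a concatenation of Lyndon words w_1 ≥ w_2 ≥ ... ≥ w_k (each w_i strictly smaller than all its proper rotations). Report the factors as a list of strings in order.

emit factor 1: 'g' (i=0, period=1)
emit factor 2: 'g' (i=1, period=1)
emit factor 3: 'f' (i=2, period=1)
emit factor 4: 'd' (i=3, period=1)
emit factor 5: 'aegbgfc' (i=4, period=7)

["g", "g", "f", "d", "aegbgfc"]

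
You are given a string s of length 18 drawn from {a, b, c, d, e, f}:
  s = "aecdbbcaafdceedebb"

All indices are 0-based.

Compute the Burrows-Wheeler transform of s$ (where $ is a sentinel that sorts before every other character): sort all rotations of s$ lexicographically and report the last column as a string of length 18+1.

bc$abedbbedcfedaeca

rank  rotation             last
    0  $aecdbbcaafdceedebb  b
    1  aafdceedebb$aecdbbc  c
    2  aecdbbcaafdceedebb$  $
    3  afdceedebb$aecdbbca  a
    4  b$aecdbbcaafdceedeb  b
    5  bb$aecdbbcaafdceede  e
    6  bbcaafdceedebb$aecd  d
    7  bcaafdceedebb$aecdb  b
    8  caafdceedebb$aecdbb  b
    9  cdbbcaafdceedebb$ae  e
   10  ceedebb$aecdbbcaafd  d
   11  dbbcaafdceedebb$aec  c
   12  dceedebb$aecdbbcaaf  f
   13  debb$aecdbbcaafdcee  e
   14  ebb$aecdbbcaafdceed  d
   15  ecdbbcaafdceedebb$a  a
   16  edebb$aecdbbcaafdce  e
   17  eedebb$aecdbbcaafdc  c
   18  fdceedebb$aecdbbcaa  a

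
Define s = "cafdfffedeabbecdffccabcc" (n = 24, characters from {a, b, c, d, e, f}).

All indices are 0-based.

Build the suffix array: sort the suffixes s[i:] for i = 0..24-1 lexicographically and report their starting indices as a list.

sorted suffixes:
  #0 SA[0]=10  'abbecdffccabcc'
  #1 SA[1]=20  'abcc'
  #2 SA[2]=1  'afdfffedeabbecdffccabcc'
  #3 SA[3]=11  'bbecdffccabcc'
  #4 SA[4]=21  'bcc'
  #5 SA[5]=12  'becdffccabcc'
  #6 SA[6]=23  'c'
  #7 SA[7]=19  'cabcc'
  #8 SA[8]=0  'cafdfffedeabbecdffccabcc'
  #9 SA[9]=22  'cc'
  #10 SA[10]=18  'ccabcc'
  #11 SA[11]=14  'cdffccabcc'
  #12 SA[12]=8  'deabbecdffccabcc'
  #13 SA[13]=15  'dffccabcc'
  #14 SA[14]=3  'dfffedeabbecdffccabcc'
  #15 SA[15]=9  'eabbecdffccabcc'
  #16 SA[16]=13  'ecdffccabcc'
  #17 SA[17]=7  'edeabbecdffccabcc'
  #18 SA[18]=17  'fccabcc'
  #19 SA[19]=2  'fdfffedeabbecdffccabcc'
  #20 SA[20]=6  'fedeabbecdffccabcc'
  #21 SA[21]=16  'ffccabcc'
  #22 SA[22]=5  'ffedeabbecdffccabcc'
  #23 SA[23]=4  'fffedeabbecdffccabcc'

[10, 20, 1, 11, 21, 12, 23, 19, 0, 22, 18, 14, 8, 15, 3, 9, 13, 7, 17, 2, 6, 16, 5, 4]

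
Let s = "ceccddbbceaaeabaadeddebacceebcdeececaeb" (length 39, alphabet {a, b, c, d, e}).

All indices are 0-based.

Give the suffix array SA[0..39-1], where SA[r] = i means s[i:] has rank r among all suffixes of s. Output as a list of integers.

[15, 10, 13, 23, 16, 11, 36, 38, 14, 22, 6, 28, 7, 35, 2, 24, 3, 29, 8, 33, 0, 25, 5, 4, 19, 20, 17, 30, 9, 12, 37, 21, 27, 34, 1, 32, 18, 26, 31]

rank→(start, suffix):
  0 → (15, 'aadeddebacceebcdeececaeb')
  1 → (10, 'aaeabaadeddebacceebcdeececaeb')
  2 → (13, 'abaadeddebacceebcdeececaeb')
  3 → (23, 'acceebcdeececaeb')
  4 → (16, 'adeddebacceebcdeececaeb')
  5 → (11, 'aeabaadeddebacceebcdeececaeb')
  6 → (36, 'aeb')
  7 → (38, 'b')
  8 → (14, 'baadeddebacceebcdeececaeb')
  9 → (22, 'bacceebcdeececaeb')
  10 → (6, 'bbceaaeabaadeddebacceebcdeececaeb')
  11 → (28, 'bcdeececaeb')
  12 → (7, 'bceaaeabaadeddebacceebcdeececaeb')
  13 → (35, 'caeb')
  14 → (2, 'ccddbbceaaeabaadeddebacceebcdeececaeb')
  15 → (24, 'cceebcdeececaeb')
  16 → (3, 'cddbbceaaeabaadeddebacceebcdeececaeb')
  17 → (29, 'cdeececaeb')
  18 → (8, 'ceaaeabaadeddebacceebcdeececaeb')
  19 → (33, 'cecaeb')
  20 → (0, 'ceccddbbceaaeabaadeddebacceebcdeececaeb')
  21 → (25, 'ceebcdeececaeb')
  22 → (5, 'dbbceaaeabaadeddebacceebcdeececaeb')
  23 → (4, 'ddbbceaaeabaadeddebacceebcdeececaeb')
  24 → (19, 'ddebacceebcdeececaeb')
  25 → (20, 'debacceebcdeececaeb')
  26 → (17, 'deddebacceebcdeececaeb')
  27 → (30, 'deececaeb')
  28 → (9, 'eaaeabaadeddebacceebcdeececaeb')
  29 → (12, 'eabaadeddebacceebcdeececaeb')
  30 → (37, 'eb')
  31 → (21, 'ebacceebcdeececaeb')
  32 → (27, 'ebcdeececaeb')
  33 → (34, 'ecaeb')
  34 → (1, 'eccddbbceaaeabaadeddebacceebcdeececaeb')
  35 → (32, 'ececaeb')
  36 → (18, 'eddebacceebcdeececaeb')
  37 → (26, 'eebcdeececaeb')
  38 → (31, 'eececaeb')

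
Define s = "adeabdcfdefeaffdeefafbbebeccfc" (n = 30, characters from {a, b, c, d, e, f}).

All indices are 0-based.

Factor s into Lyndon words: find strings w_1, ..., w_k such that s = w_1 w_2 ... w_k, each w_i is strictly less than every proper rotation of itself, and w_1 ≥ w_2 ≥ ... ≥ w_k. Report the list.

["ade", "abdcfdefeaffdeefafbbebeccfc"]

emit factor 1: 'ade' (i=0, period=3)
emit factor 2: 'abdcfdefeaffdeefafbbebeccfc' (i=3, period=27)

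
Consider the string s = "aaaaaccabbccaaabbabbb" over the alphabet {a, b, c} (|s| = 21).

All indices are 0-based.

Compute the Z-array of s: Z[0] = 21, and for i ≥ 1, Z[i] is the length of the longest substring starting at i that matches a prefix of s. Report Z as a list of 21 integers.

[21, 4, 3, 2, 1, 0, 0, 1, 0, 0, 0, 0, 3, 2, 1, 0, 0, 1, 0, 0, 0]

Z[0]=21
i=1: i≥r, start 0; Z[1]=4 extend→box=[1,5)
i=2: min(r-i=3, Z[1]=4)=3; Z[2]=3
i=3: min(r-i=2, Z[2]=3)=2; Z[3]=2
i=4: min(r-i=1, Z[3]=2)=1; Z[4]=1
i=5: i≥r, start 0; Z[5]=0
i=6: i≥r, start 0; Z[6]=0
i=7: i≥r, start 0; Z[7]=1 extend→box=[7,8)
i=8: i≥r, start 0; Z[8]=0
i=9: i≥r, start 0; Z[9]=0
i=10: i≥r, start 0; Z[10]=0
i=11: i≥r, start 0; Z[11]=0
i=12: i≥r, start 0; Z[12]=3 extend→box=[12,15)
i=13: min(r-i=2, Z[1]=4)=2; Z[13]=2
i=14: min(r-i=1, Z[2]=3)=1; Z[14]=1
i=15: i≥r, start 0; Z[15]=0
i=16: i≥r, start 0; Z[16]=0
i=17: i≥r, start 0; Z[17]=1 extend→box=[17,18)
i=18: i≥r, start 0; Z[18]=0
i=19: i≥r, start 0; Z[19]=0
i=20: i≥r, start 0; Z[20]=0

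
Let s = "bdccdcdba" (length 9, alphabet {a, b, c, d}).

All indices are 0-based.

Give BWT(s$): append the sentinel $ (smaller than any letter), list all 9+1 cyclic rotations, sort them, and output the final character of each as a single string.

rank  rotation    last
    0  $bdccdcdba  a
    1  a$bdccdcdb  b
    2  ba$bdccdcd  d
    3  bdccdcdba$  $
    4  ccdcdba$bd  d
    5  cdba$bdccd  d
    6  cdcdba$bdc  c
    7  dba$bdccdc  c
    8  dccdcdba$b  b
    9  dcdba$bdcc  c

abd$ddccbc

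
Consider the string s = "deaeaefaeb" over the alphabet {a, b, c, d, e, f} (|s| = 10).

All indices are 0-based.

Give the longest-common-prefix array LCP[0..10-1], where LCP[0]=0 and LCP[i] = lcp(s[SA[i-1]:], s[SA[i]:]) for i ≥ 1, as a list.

[0, 2, 2, 0, 0, 0, 3, 1, 1, 0]

sorted suffixes:
  #0 SA[0]=2  'aeaefaeb'
  #1 SA[1]=7  'aeb'
  #2 SA[2]=4  'aefaeb'
  #3 SA[3]=9  'b'
  #4 SA[4]=0  'deaeaefaeb'
  #5 SA[5]=1  'eaeaefaeb'
  #6 SA[6]=3  'eaefaeb'
  #7 SA[7]=8  'eb'
  #8 SA[8]=5  'efaeb'
  #9 SA[9]=6  'faeb'

SA = [2, 7, 4, 9, 0, 1, 3, 8, 5, 6]
rank  pair      lcp
   1  s[2:],s[7:]  2  'ae'
   2  s[7:],s[4:]  2  'ae'
   3  s[4:],s[9:]  0  ''
   4  s[9:],s[0:]  0  ''
   5  s[0:],s[1:]  0  ''
   6  s[1:],s[3:]  3  'eae'
   7  s[3:],s[8:]  1  'e'
   8  s[8:],s[5:]  1  'e'
   9  s[5:],s[6:]  0  ''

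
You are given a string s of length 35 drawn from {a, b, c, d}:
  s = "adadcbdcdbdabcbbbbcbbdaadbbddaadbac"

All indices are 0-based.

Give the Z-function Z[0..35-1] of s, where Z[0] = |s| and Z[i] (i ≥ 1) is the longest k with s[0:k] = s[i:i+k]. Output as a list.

[35, 0, 2, 0, 0, 0, 0, 0, 0, 0, 0, 1, 0, 0, 0, 0, 0, 0, 0, 0, 0, 0, 1, 2, 0, 0, 0, 0, 0, 1, 2, 0, 0, 1, 0]

Z[0]=35
i=1: fresh scan; Z[1]=0
i=2: fresh scan; Z[2]=2 grow→box=[2,4)
i=3: min(r-i=1, Z[1]=0)=0; Z[3]=0
i=4: fresh scan; Z[4]=0
i=5: fresh scan; Z[5]=0
i=6: fresh scan; Z[6]=0
i=7: fresh scan; Z[7]=0
i=8: fresh scan; Z[8]=0
i=9: fresh scan; Z[9]=0
i=10: fresh scan; Z[10]=0
i=11: fresh scan; Z[11]=1 grow→box=[11,12)
i=12: fresh scan; Z[12]=0
i=13: fresh scan; Z[13]=0
i=14: fresh scan; Z[14]=0
i=15: fresh scan; Z[15]=0
i=16: fresh scan; Z[16]=0
i=17: fresh scan; Z[17]=0
i=18: fresh scan; Z[18]=0
i=19: fresh scan; Z[19]=0
i=20: fresh scan; Z[20]=0
i=21: fresh scan; Z[21]=0
i=22: fresh scan; Z[22]=1 grow→box=[22,23)
i=23: fresh scan; Z[23]=2 grow→box=[23,25)
i=24: min(r-i=1, Z[1]=0)=0; Z[24]=0
i=25: fresh scan; Z[25]=0
i=26: fresh scan; Z[26]=0
i=27: fresh scan; Z[27]=0
i=28: fresh scan; Z[28]=0
i=29: fresh scan; Z[29]=1 grow→box=[29,30)
i=30: fresh scan; Z[30]=2 grow→box=[30,32)
i=31: min(r-i=1, Z[1]=0)=0; Z[31]=0
i=32: fresh scan; Z[32]=0
i=33: fresh scan; Z[33]=1 grow→box=[33,34)
i=34: fresh scan; Z[34]=0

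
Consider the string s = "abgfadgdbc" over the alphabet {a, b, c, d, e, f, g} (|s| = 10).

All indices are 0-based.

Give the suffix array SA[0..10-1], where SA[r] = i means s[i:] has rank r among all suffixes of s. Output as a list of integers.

rank→(start, suffix):
  0 → (0, 'abgfadgdbc')
  1 → (4, 'adgdbc')
  2 → (8, 'bc')
  3 → (1, 'bgfadgdbc')
  4 → (9, 'c')
  5 → (7, 'dbc')
  6 → (5, 'dgdbc')
  7 → (3, 'fadgdbc')
  8 → (6, 'gdbc')
  9 → (2, 'gfadgdbc')

[0, 4, 8, 1, 9, 7, 5, 3, 6, 2]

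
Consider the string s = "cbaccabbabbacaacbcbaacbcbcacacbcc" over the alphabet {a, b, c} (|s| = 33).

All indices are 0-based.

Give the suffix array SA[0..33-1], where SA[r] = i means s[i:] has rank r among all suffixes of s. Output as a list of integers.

sorted suffixes:
  #0 SA[0]=13  'aacbcbaacbcbcacacbcc'
  #1 SA[1]=19  'aacbcbcacacbcc'
  #2 SA[2]=5  'abbabbacaacbcbaacbcbcacacbcc'
  #3 SA[3]=8  'abbacaacbcbaacbcbcacacbcc'
  #4 SA[4]=11  'acaacbcbaacbcbcacacbcc'
  #5 SA[5]=26  'acacbcc'
  #6 SA[6]=14  'acbcbaacbcbcacacbcc'
  #7 SA[7]=20  'acbcbcacacbcc'
  #8 SA[8]=28  'acbcc'
  #9 SA[9]=2  'accabbabbacaacbcbaacbcbcacacbcc'
  #10 SA[10]=18  'baacbcbcacacbcc'
  #11 SA[11]=7  'babbacaacbcbaacbcbcacacbcc'
  #12 SA[12]=10  'bacaacbcbaacbcbcacacbcc'
  #13 SA[13]=1  'baccabbabbacaacbcbaacbcbcacacbcc'
  #14 SA[14]=6  'bbabbacaacbcbaacbcbcacacbcc'
  #15 SA[15]=9  'bbacaacbcbaacbcbcacacbcc'
  #16 SA[16]=24  'bcacacbcc'
  #17 SA[17]=16  'bcbaacbcbcacacbcc'
  #18 SA[18]=22  'bcbcacacbcc'
  #19 SA[19]=30  'bcc'
  #20 SA[20]=32  'c'
  #21 SA[21]=12  'caacbcbaacbcbcacacbcc'
  #22 SA[22]=4  'cabbabbacaacbcbaacbcbcacacbcc'
  #23 SA[23]=25  'cacacbcc'
  #24 SA[24]=27  'cacbcc'
  #25 SA[25]=17  'cbaacbcbcacacbcc'
  #26 SA[26]=0  'cbaccabbabbacaacbcbaacbcbcacacbcc'
  #27 SA[27]=23  'cbcacacbcc'
  #28 SA[28]=15  'cbcbaacbcbcacacbcc'
  #29 SA[29]=21  'cbcbcacacbcc'
  #30 SA[30]=29  'cbcc'
  #31 SA[31]=31  'cc'
  #32 SA[32]=3  'ccabbabbacaacbcbaacbcbcacacbcc'

[13, 19, 5, 8, 11, 26, 14, 20, 28, 2, 18, 7, 10, 1, 6, 9, 24, 16, 22, 30, 32, 12, 4, 25, 27, 17, 0, 23, 15, 21, 29, 31, 3]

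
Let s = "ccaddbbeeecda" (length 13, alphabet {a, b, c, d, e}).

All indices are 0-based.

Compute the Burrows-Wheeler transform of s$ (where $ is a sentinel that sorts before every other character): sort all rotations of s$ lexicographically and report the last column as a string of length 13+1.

rank  rotation        last
    0  $ccaddbbeeecda  a
    1  a$ccaddbbeeecd  d
    2  addbbeeecda$cc  c
    3  bbeeecda$ccadd  d
    4  beeecda$ccaddb  b
    5  caddbbeeecda$c  c
    6  ccaddbbeeecda$  $
    7  cda$ccaddbbeee  e
    8  da$ccaddbbeeec  c
    9  dbbeeecda$ccad  d
   10  ddbbeeecda$cca  a
   11  ecda$ccaddbbee  e
   12  eecda$ccaddbbe  e
   13  eeecda$ccaddbb  b

adcdbc$ecdaeeb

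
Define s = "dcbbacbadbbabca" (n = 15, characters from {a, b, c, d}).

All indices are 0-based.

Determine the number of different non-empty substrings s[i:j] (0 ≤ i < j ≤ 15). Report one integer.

104

rank→(start, suffix):
  0 → (14, 'a')
  1 → (11, 'abca')
  2 → (4, 'acbadbbabca')
  3 → (7, 'adbbabca')
  4 → (10, 'babca')
  5 → (3, 'bacbadbbabca')
  6 → (6, 'badbbabca')
  7 → (9, 'bbabca')
  8 → (2, 'bbacbadbbabca')
  9 → (12, 'bca')
  10 → (13, 'ca')
  11 → (5, 'cbadbbabca')
  12 → (1, 'cbbacbadbbabca')
  13 → (8, 'dbbabca')
  14 → (0, 'dcbbacbadbbabca')

SA = [14, 11, 4, 7, 10, 3, 6, 9, 2, 12, 13, 5, 1, 8, 0]
i: (SA[i-1],SA[i]) lcp shared
  1: (14,11) 1 'a'
  2: (11,4) 1 'a'
  3: (4,7) 1 'a'
  4: (7,10) 0 ''
  5: (10,3) 2 'ba'
  6: (3,6) 2 'ba'
  7: (6,9) 1 'b'
  8: (9,2) 3 'bba'
  9: (2,12) 1 'b'
  10: (12,13) 0 ''
  11: (13,5) 1 'c'
  12: (5,1) 2 'cb'
  13: (1,8) 0 ''
  14: (8,0) 1 'd'

n(n+1)/2 = 15·16/2 = 120
Σ LCP = 0 + 1 + 1 + 1 + 0 + 2 + 2 + 1 + 3 + 1 + 0 + 1 + 2 + 0 + 1 = 16
distinct = 120 − 16 = 104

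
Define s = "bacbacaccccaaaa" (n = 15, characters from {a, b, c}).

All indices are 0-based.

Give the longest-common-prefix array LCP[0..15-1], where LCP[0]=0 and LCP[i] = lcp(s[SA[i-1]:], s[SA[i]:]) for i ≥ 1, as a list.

[0, 1, 2, 3, 1, 2, 2, 0, 3, 0, 2, 1, 1, 2, 3]

sorted suffixes:
  #0 SA[0]=14  'a'
  #1 SA[1]=13  'aa'
  #2 SA[2]=12  'aaa'
  #3 SA[3]=11  'aaaa'
  #4 SA[4]=4  'acaccccaaaa'
  #5 SA[5]=1  'acbacaccccaaaa'
  #6 SA[6]=6  'accccaaaa'
  #7 SA[7]=3  'bacaccccaaaa'
  #8 SA[8]=0  'bacbacaccccaaaa'
  #9 SA[9]=10  'caaaa'
  #10 SA[10]=5  'caccccaaaa'
  #11 SA[11]=2  'cbacaccccaaaa'
  #12 SA[12]=9  'ccaaaa'
  #13 SA[13]=8  'cccaaaa'
  #14 SA[14]=7  'ccccaaaa'

SA = [14, 13, 12, 11, 4, 1, 6, 3, 0, 10, 5, 2, 9, 8, 7]
i: (SA[i-1],SA[i]) lcp shared
  1: (14,13) 1 'a'
  2: (13,12) 2 'aa'
  3: (12,11) 3 'aaa'
  4: (11,4) 1 'a'
  5: (4,1) 2 'ac'
  6: (1,6) 2 'ac'
  7: (6,3) 0 ''
  8: (3,0) 3 'bac'
  9: (0,10) 0 ''
  10: (10,5) 2 'ca'
  11: (5,2) 1 'c'
  12: (2,9) 1 'c'
  13: (9,8) 2 'cc'
  14: (8,7) 3 'ccc'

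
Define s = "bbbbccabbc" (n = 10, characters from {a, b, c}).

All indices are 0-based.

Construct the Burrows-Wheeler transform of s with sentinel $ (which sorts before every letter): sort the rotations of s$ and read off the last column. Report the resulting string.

cc$babbbbcb

rank  rotation     last
    0  $bbbbccabbc  c
    1  abbc$bbbbcc  c
    2  bbbbccabbc$  $
    3  bbbccabbc$b  b
    4  bbc$bbbbcca  a
    5  bbccabbc$bb  b
    6  bc$bbbbccab  b
    7  bccabbc$bbb  b
    8  c$bbbbccabb  b
    9  cabbc$bbbbc  c
   10  ccabbc$bbbb  b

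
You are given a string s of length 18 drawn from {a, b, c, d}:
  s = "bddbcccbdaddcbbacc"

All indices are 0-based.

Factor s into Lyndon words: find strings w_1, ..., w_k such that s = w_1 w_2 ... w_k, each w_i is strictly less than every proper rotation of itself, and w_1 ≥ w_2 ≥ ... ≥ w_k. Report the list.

["bdd", "bcccbd", "addcbb", "acc"]

emit factor 1: 'bdd' (i=0, period=3)
emit factor 2: 'bcccbd' (i=3, period=6)
emit factor 3: 'addcbb' (i=9, period=6)
emit factor 4: 'acc' (i=15, period=3)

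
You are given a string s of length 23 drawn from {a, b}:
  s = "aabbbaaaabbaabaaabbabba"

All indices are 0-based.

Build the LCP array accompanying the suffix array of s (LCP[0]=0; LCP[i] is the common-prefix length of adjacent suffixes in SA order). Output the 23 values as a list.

[0, 1, 3, 6, 2, 3, 5, 4, 1, 2, 4, 4, 3, 0, 2, 4, 3, 2, 1, 3, 4, 3, 2]

sorted suffixes:
  #0 SA[0]=22  'a'
  #1 SA[1]=5  'aaaabbaabaaabbabba'
  #2 SA[2]=6  'aaabbaabaaabbabba'
  #3 SA[3]=14  'aaabbabba'
  #4 SA[4]=11  'aabaaabbabba'
  #5 SA[5]=7  'aabbaabaaabbabba'
  #6 SA[6]=15  'aabbabba'
  #7 SA[7]=0  'aabbbaaaabbaabaaabbabba'
  #8 SA[8]=12  'abaaabbabba'
  #9 SA[9]=19  'abba'
  #10 SA[10]=8  'abbaabaaabbabba'
  #11 SA[11]=16  'abbabba'
  #12 SA[12]=1  'abbbaaaabbaabaaabbabba'
  #13 SA[13]=21  'ba'
  #14 SA[14]=4  'baaaabbaabaaabbabba'
  #15 SA[15]=13  'baaabbabba'
  #16 SA[16]=10  'baabaaabbabba'
  #17 SA[17]=18  'babba'
  #18 SA[18]=20  'bba'
  #19 SA[19]=3  'bbaaaabbaabaaabbabba'
  #20 SA[20]=9  'bbaabaaabbabba'
  #21 SA[21]=17  'bbabba'
  #22 SA[22]=2  'bbbaaaabbaabaaabbabba'

SA = [22, 5, 6, 14, 11, 7, 15, 0, 12, 19, 8, 16, 1, 21, 4, 13, 10, 18, 20, 3, 9, 17, 2]
i: (SA[i-1],SA[i]) lcp shared
  1: (22,5) 1 'a'
  2: (5,6) 3 'aaa'
  3: (6,14) 6 'aaabba'
  4: (14,11) 2 'aa'
  5: (11,7) 3 'aab'
  6: (7,15) 5 'aabba'
  7: (15,0) 4 'aabb'
  8: (0,12) 1 'a'
  9: (12,19) 2 'ab'
  10: (19,8) 4 'abba'
  11: (8,16) 4 'abba'
  12: (16,1) 3 'abb'
  13: (1,21) 0 ''
  14: (21,4) 2 'ba'
  15: (4,13) 4 'baaa'
  16: (13,10) 3 'baa'
  17: (10,18) 2 'ba'
  18: (18,20) 1 'b'
  19: (20,3) 3 'bba'
  20: (3,9) 4 'bbaa'
  21: (9,17) 3 'bba'
  22: (17,2) 2 'bb'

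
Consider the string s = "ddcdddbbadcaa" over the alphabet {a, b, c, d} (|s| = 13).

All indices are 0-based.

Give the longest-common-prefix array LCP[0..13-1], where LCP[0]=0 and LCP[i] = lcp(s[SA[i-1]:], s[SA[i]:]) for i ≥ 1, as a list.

rank | idx | suffix
   0 |  12 | a
   1 |  11 | aa
   2 |   8 | adcaa
   3 |   7 | badcaa
   4 |   6 | bbadcaa
   5 |  10 | caa
   6 |   2 | cdddbbadcaa
   7 |   5 | dbbadcaa
   8 |   9 | dcaa
   9 |   1 | dcdddbbadcaa
  10 |   4 | ddbbadcaa
  11 |   0 | ddcdddbbadcaa
  12 |   3 | dddbbadcaa

SA = [12, 11, 8, 7, 6, 10, 2, 5, 9, 1, 4, 0, 3]
i: (SA[i-1],SA[i]) lcp shared
  1: (12,11) 1 'a'
  2: (11,8) 1 'a'
  3: (8,7) 0 ''
  4: (7,6) 1 'b'
  5: (6,10) 0 ''
  6: (10,2) 1 'c'
  7: (2,5) 0 ''
  8: (5,9) 1 'd'
  9: (9,1) 2 'dc'
  10: (1,4) 1 'd'
  11: (4,0) 2 'dd'
  12: (0,3) 2 'dd'

[0, 1, 1, 0, 1, 0, 1, 0, 1, 2, 1, 2, 2]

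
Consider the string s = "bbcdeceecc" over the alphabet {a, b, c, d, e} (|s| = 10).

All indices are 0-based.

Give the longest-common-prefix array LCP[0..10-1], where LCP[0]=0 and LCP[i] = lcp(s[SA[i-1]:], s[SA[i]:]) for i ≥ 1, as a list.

[0, 1, 0, 1, 1, 1, 0, 0, 2, 1]

sorted suffixes:
  #0 SA[0]=0  'bbcdeceecc'
  #1 SA[1]=1  'bcdeceecc'
  #2 SA[2]=9  'c'
  #3 SA[3]=8  'cc'
  #4 SA[4]=2  'cdeceecc'
  #5 SA[5]=5  'ceecc'
  #6 SA[6]=3  'deceecc'
  #7 SA[7]=7  'ecc'
  #8 SA[8]=4  'eceecc'
  #9 SA[9]=6  'eecc'

SA = [0, 1, 9, 8, 2, 5, 3, 7, 4, 6]
[i] adj suffixes → lcp
  [1] 0/1 → 1 ('b')
  [2] 1/9 → 0 ('')
  [3] 9/8 → 1 ('c')
  [4] 8/2 → 1 ('c')
  [5] 2/5 → 1 ('c')
  [6] 5/3 → 0 ('')
  [7] 3/7 → 0 ('')
  [8] 7/4 → 2 ('ec')
  [9] 4/6 → 1 ('e')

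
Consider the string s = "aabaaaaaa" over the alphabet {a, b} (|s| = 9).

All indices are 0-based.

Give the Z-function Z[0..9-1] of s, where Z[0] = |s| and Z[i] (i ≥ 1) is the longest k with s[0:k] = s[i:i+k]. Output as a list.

[9, 1, 0, 2, 2, 2, 2, 2, 1]

Z[0]=9
i=1: fresh scan; Z[1]=1 grow→box=[1,2)
i=2: fresh scan; Z[2]=0
i=3: fresh scan; Z[3]=2 grow→box=[3,5)
i=4: min(r-i=1, Z[1]=1)=1; Z[4]=2 grow→box=[4,6)
i=5: min(r-i=1, Z[1]=1)=1; Z[5]=2 grow→box=[5,7)
i=6: min(r-i=1, Z[1]=1)=1; Z[6]=2 grow→box=[6,8)
i=7: min(r-i=1, Z[1]=1)=1; Z[7]=2 grow→box=[7,9)
i=8: min(r-i=1, Z[1]=1)=1; Z[8]=1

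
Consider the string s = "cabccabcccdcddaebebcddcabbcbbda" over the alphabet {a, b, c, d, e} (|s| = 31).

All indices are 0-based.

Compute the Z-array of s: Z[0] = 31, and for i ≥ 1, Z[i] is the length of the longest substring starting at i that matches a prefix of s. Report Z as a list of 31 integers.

Z[0]=31
i=1: fresh scan; Z[1]=0
i=2: fresh scan; Z[2]=0
i=3: fresh scan; Z[3]=1 extend→box=[3,4)
i=4: fresh scan; Z[4]=5 extend→box=[4,9)
i=5: min(r-i=4, Z[1]=0)=0; Z[5]=0
i=6: min(r-i=3, Z[2]=0)=0; Z[6]=0
i=7: min(r-i=2, Z[3]=1)=1; Z[7]=1
i=8: min(r-i=1, Z[4]=5)=1; Z[8]=1
i=9: fresh scan; Z[9]=1 extend→box=[9,10)
i=10: fresh scan; Z[10]=0
i=11: fresh scan; Z[11]=1 extend→box=[11,12)
i=12: fresh scan; Z[12]=0
i=13: fresh scan; Z[13]=0
i=14: fresh scan; Z[14]=0
i=15: fresh scan; Z[15]=0
i=16: fresh scan; Z[16]=0
i=17: fresh scan; Z[17]=0
i=18: fresh scan; Z[18]=0
i=19: fresh scan; Z[19]=1 extend→box=[19,20)
i=20: fresh scan; Z[20]=0
i=21: fresh scan; Z[21]=0
i=22: fresh scan; Z[22]=3 extend→box=[22,25)
i=23: min(r-i=2, Z[1]=0)=0; Z[23]=0
i=24: min(r-i=1, Z[2]=0)=0; Z[24]=0
i=25: fresh scan; Z[25]=0
i=26: fresh scan; Z[26]=1 extend→box=[26,27)
i=27: fresh scan; Z[27]=0
i=28: fresh scan; Z[28]=0
i=29: fresh scan; Z[29]=0
i=30: fresh scan; Z[30]=0

[31, 0, 0, 1, 5, 0, 0, 1, 1, 1, 0, 1, 0, 0, 0, 0, 0, 0, 0, 1, 0, 0, 3, 0, 0, 0, 1, 0, 0, 0, 0]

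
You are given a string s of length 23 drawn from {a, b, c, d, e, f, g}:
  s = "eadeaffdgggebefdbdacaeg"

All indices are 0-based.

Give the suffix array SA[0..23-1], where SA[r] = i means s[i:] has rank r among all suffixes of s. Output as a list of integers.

rank→(start, suffix):
  0 → (18, 'acaeg')
  1 → (1, 'adeaffdgggebefdbdacaeg')
  2 → (20, 'aeg')
  3 → (4, 'affdgggebefdbdacaeg')
  4 → (16, 'bdacaeg')
  5 → (12, 'befdbdacaeg')
  6 → (19, 'caeg')
  7 → (17, 'dacaeg')
  8 → (15, 'dbdacaeg')
  9 → (2, 'deaffdgggebefdbdacaeg')
  10 → (7, 'dgggebefdbdacaeg')
  11 → (0, 'eadeaffdgggebefdbdacaeg')
  12 → (3, 'eaffdgggebefdbdacaeg')
  13 → (11, 'ebefdbdacaeg')
  14 → (13, 'efdbdacaeg')
  15 → (21, 'eg')
  16 → (14, 'fdbdacaeg')
  17 → (6, 'fdgggebefdbdacaeg')
  18 → (5, 'ffdgggebefdbdacaeg')
  19 → (22, 'g')
  20 → (10, 'gebefdbdacaeg')
  21 → (9, 'ggebefdbdacaeg')
  22 → (8, 'gggebefdbdacaeg')

[18, 1, 20, 4, 16, 12, 19, 17, 15, 2, 7, 0, 3, 11, 13, 21, 14, 6, 5, 22, 10, 9, 8]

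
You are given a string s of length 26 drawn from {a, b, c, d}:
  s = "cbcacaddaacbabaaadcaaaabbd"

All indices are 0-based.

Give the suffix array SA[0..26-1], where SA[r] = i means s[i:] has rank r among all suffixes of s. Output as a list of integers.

[19, 20, 14, 21, 8, 15, 12, 22, 3, 9, 16, 5, 13, 11, 23, 1, 24, 18, 2, 4, 10, 0, 25, 7, 17, 6]

rank→(start, suffix):
  0 → (19, 'aaaabbd')
  1 → (20, 'aaabbd')
  2 → (14, 'aaadcaaaabbd')
  3 → (21, 'aabbd')
  4 → (8, 'aacbabaaadcaaaabbd')
  5 → (15, 'aadcaaaabbd')
  6 → (12, 'abaaadcaaaabbd')
  7 → (22, 'abbd')
  8 → (3, 'acaddaacbabaaadcaaaabbd')
  9 → (9, 'acbabaaadcaaaabbd')
  10 → (16, 'adcaaaabbd')
  11 → (5, 'addaacbabaaadcaaaabbd')
  12 → (13, 'baaadcaaaabbd')
  13 → (11, 'babaaadcaaaabbd')
  14 → (23, 'bbd')
  15 → (1, 'bcacaddaacbabaaadcaaaabbd')
  16 → (24, 'bd')
  17 → (18, 'caaaabbd')
  18 → (2, 'cacaddaacbabaaadcaaaabbd')
  19 → (4, 'caddaacbabaaadcaaaabbd')
  20 → (10, 'cbabaaadcaaaabbd')
  21 → (0, 'cbcacaddaacbabaaadcaaaabbd')
  22 → (25, 'd')
  23 → (7, 'daacbabaaadcaaaabbd')
  24 → (17, 'dcaaaabbd')
  25 → (6, 'ddaacbabaaadcaaaabbd')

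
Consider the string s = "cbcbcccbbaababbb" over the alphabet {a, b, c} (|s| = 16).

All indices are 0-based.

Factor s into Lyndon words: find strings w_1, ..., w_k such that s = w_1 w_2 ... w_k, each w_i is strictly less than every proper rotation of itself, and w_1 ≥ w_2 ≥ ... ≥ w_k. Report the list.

["c", "bcbccc", "b", "b", "aababbb"]

emit factor 1: 'c' (i=0, period=1)
emit factor 2: 'bcbccc' (i=1, period=6)
emit factor 3: 'b' (i=7, period=1)
emit factor 4: 'b' (i=8, period=1)
emit factor 5: 'aababbb' (i=9, period=7)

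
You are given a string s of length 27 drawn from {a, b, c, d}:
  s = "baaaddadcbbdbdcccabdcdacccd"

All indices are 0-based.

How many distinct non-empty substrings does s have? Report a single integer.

342

rank | idx | suffix
   0 |   1 | aaaddadcbbdbdcccabdcdacccd
   1 |   2 | aaddadcbbdbdcccabdcdacccd
   2 |  17 | abdcdacccd
   3 |  22 | acccd
   4 |   6 | adcbbdbdcccabdcdacccd
   5 |   3 | addadcbbdbdcccabdcdacccd
   6 |   0 | baaaddadcbbdbdcccabdcdacccd
   7 |   9 | bbdbdcccabdcdacccd
   8 |  10 | bdbdcccabdcdacccd
   9 |  12 | bdcccabdcdacccd
  10 |  18 | bdcdacccd
  11 |  16 | cabdcdacccd
  12 |   8 | cbbdbdcccabdcdacccd
  13 |  15 | ccabdcdacccd
  14 |  14 | cccabdcdacccd
  15 |  23 | cccd
  16 |  24 | ccd
  17 |  25 | cd
  18 |  20 | cdacccd
  19 |  26 | d
  20 |  21 | dacccd
  21 |   5 | dadcbbdbdcccabdcdacccd
  22 |  11 | dbdcccabdcdacccd
  23 |   7 | dcbbdbdcccabdcdacccd
  24 |  13 | dcccabdcdacccd
  25 |  19 | dcdacccd
  26 |   4 | ddadcbbdbdcccabdcdacccd

SA = [1, 2, 17, 22, 6, 3, 0, 9, 10, 12, 18, 16, 8, 15, 14, 23, 24, 25, 20, 26, 21, 5, 11, 7, 13, 19, 4]
i: (SA[i-1],SA[i]) lcp shared
  1: (1,2) 2 'aa'
  2: (2,17) 1 'a'
  3: (17,22) 1 'a'
  4: (22,6) 1 'a'
  5: (6,3) 2 'ad'
  6: (3,0) 0 ''
  7: (0,9) 1 'b'
  8: (9,10) 1 'b'
  9: (10,12) 2 'bd'
  10: (12,18) 3 'bdc'
  11: (18,16) 0 ''
  12: (16,8) 1 'c'
  13: (8,15) 1 'c'
  14: (15,14) 2 'cc'
  15: (14,23) 3 'ccc'
  16: (23,24) 2 'cc'
  17: (24,25) 1 'c'
  18: (25,20) 2 'cd'
  19: (20,26) 0 ''
  20: (26,21) 1 'd'
  21: (21,5) 2 'da'
  22: (5,11) 1 'd'
  23: (11,7) 1 'd'
  24: (7,13) 2 'dc'
  25: (13,19) 2 'dc'
  26: (19,4) 1 'd'

n(n+1)/2 = 27·28/2 = 378
Σ LCP = 0 + 2 + 1 + 1 + 1 + 2 + 0 + 1 + 1 + 2 + 3 + 0 + 1 + 1 + 2 + 3 + 2 + 1 + 2 + 0 + 1 + 2 + 1 + 1 + 2 + 2 + 1 = 36
distinct = 378 − 36 = 342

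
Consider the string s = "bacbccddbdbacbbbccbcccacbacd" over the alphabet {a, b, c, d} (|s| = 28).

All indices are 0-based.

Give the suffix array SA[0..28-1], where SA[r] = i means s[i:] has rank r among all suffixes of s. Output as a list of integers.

[22, 11, 1, 25, 10, 0, 24, 13, 14, 15, 18, 3, 8, 21, 23, 12, 17, 2, 20, 16, 19, 4, 26, 5, 27, 9, 7, 6]

rank | idx | suffix
   0 |  22 | acbacd
   1 |  11 | acbbbccbcccacbacd
   2 |   1 | acbccddbdbacbbbccbcccacbacd
   3 |  25 | acd
   4 |  10 | bacbbbccbcccacbacd
   5 |   0 | bacbccddbdbacbbbccbcccacbacd
   6 |  24 | bacd
   7 |  13 | bbbccbcccacbacd
   8 |  14 | bbccbcccacbacd
   9 |  15 | bccbcccacbacd
  10 |  18 | bcccacbacd
  11 |   3 | bccddbdbacbbbccbcccacbacd
  12 |   8 | bdbacbbbccbcccacbacd
  13 |  21 | cacbacd
  14 |  23 | cbacd
  15 |  12 | cbbbccbcccacbacd
  16 |  17 | cbcccacbacd
  17 |   2 | cbccddbdbacbbbccbcccacbacd
  18 |  20 | ccacbacd
  19 |  16 | ccbcccacbacd
  20 |  19 | cccacbacd
  21 |   4 | ccddbdbacbbbccbcccacbacd
  22 |  26 | cd
  23 |   5 | cddbdbacbbbccbcccacbacd
  24 |  27 | d
  25 |   9 | dbacbbbccbcccacbacd
  26 |   7 | dbdbacbbbccbcccacbacd
  27 |   6 | ddbdbacbbbccbcccacbacd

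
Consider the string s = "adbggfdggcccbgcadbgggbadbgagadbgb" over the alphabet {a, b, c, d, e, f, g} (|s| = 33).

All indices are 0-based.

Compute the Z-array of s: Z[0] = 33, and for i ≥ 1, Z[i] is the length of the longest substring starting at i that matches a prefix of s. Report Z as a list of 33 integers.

[33, 0, 0, 0, 0, 0, 0, 0, 0, 0, 0, 0, 0, 0, 0, 5, 0, 0, 0, 0, 0, 0, 4, 0, 0, 0, 1, 0, 4, 0, 0, 0, 0]

Z[0]=33
i=1: outside box; Z[1]=0
i=2: outside box; Z[2]=0
i=3: outside box; Z[3]=0
i=4: outside box; Z[4]=0
i=5: outside box; Z[5]=0
i=6: outside box; Z[6]=0
i=7: outside box; Z[7]=0
i=8: outside box; Z[8]=0
i=9: outside box; Z[9]=0
i=10: outside box; Z[10]=0
i=11: outside box; Z[11]=0
i=12: outside box; Z[12]=0
i=13: outside box; Z[13]=0
i=14: outside box; Z[14]=0
i=15: outside box; Z[15]=5 extend→box=[15,20)
i=16: min(r-i=4, Z[1]=0)=0; Z[16]=0
i=17: min(r-i=3, Z[2]=0)=0; Z[17]=0
i=18: min(r-i=2, Z[3]=0)=0; Z[18]=0
i=19: min(r-i=1, Z[4]=0)=0; Z[19]=0
i=20: outside box; Z[20]=0
i=21: outside box; Z[21]=0
i=22: outside box; Z[22]=4 extend→box=[22,26)
i=23: min(r-i=3, Z[1]=0)=0; Z[23]=0
i=24: min(r-i=2, Z[2]=0)=0; Z[24]=0
i=25: min(r-i=1, Z[3]=0)=0; Z[25]=0
i=26: outside box; Z[26]=1 extend→box=[26,27)
i=27: outside box; Z[27]=0
i=28: outside box; Z[28]=4 extend→box=[28,32)
i=29: min(r-i=3, Z[1]=0)=0; Z[29]=0
i=30: min(r-i=2, Z[2]=0)=0; Z[30]=0
i=31: min(r-i=1, Z[3]=0)=0; Z[31]=0
i=32: outside box; Z[32]=0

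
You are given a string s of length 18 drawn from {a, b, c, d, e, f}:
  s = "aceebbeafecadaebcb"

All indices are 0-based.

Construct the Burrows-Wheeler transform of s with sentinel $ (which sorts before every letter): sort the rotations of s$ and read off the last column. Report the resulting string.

rank  rotation             last
    0  $aceebbeafecadaebcb  b
    1  aceebbeafecadaebcb$  $
    2  adaebcb$aceebbeafec  c
    3  aebcb$aceebbeafecad  d
    4  afecadaebcb$aceebbe  e
    5  b$aceebbeafecadaebc  c
    6  bbeafecadaebcb$acee  e
    7  bcb$aceebbeafecadae  e
    8  beafecadaebcb$aceeb  b
    9  cadaebcb$aceebbeafe  e
   10  cb$aceebbeafecadaeb  b
   11  ceebbeafecadaebcb$a  a
   12  daebcb$aceebbeafeca  a
   13  eafecadaebcb$aceebb  b
   14  ebbeafecadaebcb$ace  e
   15  ebcb$aceebbeafecada  a
   16  ecadaebcb$aceebbeaf  f
   17  eebbeafecadaebcb$ac  c
   18  fecadaebcb$aceebbea  a

b$cdeceebebaabeafca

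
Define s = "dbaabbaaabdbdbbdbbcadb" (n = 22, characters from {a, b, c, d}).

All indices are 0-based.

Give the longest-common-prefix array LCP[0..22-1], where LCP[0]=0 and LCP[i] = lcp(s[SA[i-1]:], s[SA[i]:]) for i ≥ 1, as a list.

sorted suffixes:
  #0 SA[0]=6  'aaabdbdbbdbbcadb'
  #1 SA[1]=2  'aabbaaabdbdbbdbbcadb'
  #2 SA[2]=7  'aabdbdbbdbbcadb'
  #3 SA[3]=3  'abbaaabdbdbbdbbcadb'
  #4 SA[4]=8  'abdbdbbdbbcadb'
  #5 SA[5]=19  'adb'
  #6 SA[6]=21  'b'
  #7 SA[7]=5  'baaabdbdbbdbbcadb'
  #8 SA[8]=1  'baabbaaabdbdbbdbbcadb'
  #9 SA[9]=4  'bbaaabdbdbbdbbcadb'
  #10 SA[10]=16  'bbcadb'
  #11 SA[11]=13  'bbdbbcadb'
  #12 SA[12]=17  'bcadb'
  #13 SA[13]=14  'bdbbcadb'
  #14 SA[14]=11  'bdbbdbbcadb'
  #15 SA[15]=9  'bdbdbbdbbcadb'
  #16 SA[16]=18  'cadb'
  #17 SA[17]=20  'db'
  #18 SA[18]=0  'dbaabbaaabdbdbbdbbcadb'
  #19 SA[19]=15  'dbbcadb'
  #20 SA[20]=12  'dbbdbbcadb'
  #21 SA[21]=10  'dbdbbdbbcadb'

SA = [6, 2, 7, 3, 8, 19, 21, 5, 1, 4, 16, 13, 17, 14, 11, 9, 18, 20, 0, 15, 12, 10]
i: (SA[i-1],SA[i]) lcp shared
  1: (6,2) 2 'aa'
  2: (2,7) 3 'aab'
  3: (7,3) 1 'a'
  4: (3,8) 2 'ab'
  5: (8,19) 1 'a'
  6: (19,21) 0 ''
  7: (21,5) 1 'b'
  8: (5,1) 3 'baa'
  9: (1,4) 1 'b'
  10: (4,16) 2 'bb'
  11: (16,13) 2 'bb'
  12: (13,17) 1 'b'
  13: (17,14) 1 'b'
  14: (14,11) 4 'bdbb'
  15: (11,9) 3 'bdb'
  16: (9,18) 0 ''
  17: (18,20) 0 ''
  18: (20,0) 2 'db'
  19: (0,15) 2 'db'
  20: (15,12) 3 'dbb'
  21: (12,10) 2 'db'

[0, 2, 3, 1, 2, 1, 0, 1, 3, 1, 2, 2, 1, 1, 4, 3, 0, 0, 2, 2, 3, 2]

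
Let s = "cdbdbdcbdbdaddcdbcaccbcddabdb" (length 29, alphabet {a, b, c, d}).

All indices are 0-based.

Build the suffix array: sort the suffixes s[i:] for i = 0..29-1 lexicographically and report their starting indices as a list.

[25, 18, 11, 28, 16, 21, 9, 26, 7, 2, 4, 17, 20, 6, 19, 14, 0, 22, 24, 10, 27, 15, 8, 1, 3, 5, 13, 23, 12]

rank→(start, suffix):
  0 → (25, 'abdb')
  1 → (18, 'accbcddabdb')
  2 → (11, 'addcdbcaccbcddabdb')
  3 → (28, 'b')
  4 → (16, 'bcaccbcddabdb')
  5 → (21, 'bcddabdb')
  6 → (9, 'bdaddcdbcaccbcddabdb')
  7 → (26, 'bdb')
  8 → (7, 'bdbdaddcdbcaccbcddabdb')
  9 → (2, 'bdbdcbdbdaddcdbcaccbcddabdb')
  10 → (4, 'bdcbdbdaddcdbcaccbcddabdb')
  11 → (17, 'caccbcddabdb')
  12 → (20, 'cbcddabdb')
  13 → (6, 'cbdbdaddcdbcaccbcddabdb')
  14 → (19, 'ccbcddabdb')
  15 → (14, 'cdbcaccbcddabdb')
  16 → (0, 'cdbdbdcbdbdaddcdbcaccbcddabdb')
  17 → (22, 'cddabdb')
  18 → (24, 'dabdb')
  19 → (10, 'daddcdbcaccbcddabdb')
  20 → (27, 'db')
  21 → (15, 'dbcaccbcddabdb')
  22 → (8, 'dbdaddcdbcaccbcddabdb')
  23 → (1, 'dbdbdcbdbdaddcdbcaccbcddabdb')
  24 → (3, 'dbdcbdbdaddcdbcaccbcddabdb')
  25 → (5, 'dcbdbdaddcdbcaccbcddabdb')
  26 → (13, 'dcdbcaccbcddabdb')
  27 → (23, 'ddabdb')
  28 → (12, 'ddcdbcaccbcddabdb')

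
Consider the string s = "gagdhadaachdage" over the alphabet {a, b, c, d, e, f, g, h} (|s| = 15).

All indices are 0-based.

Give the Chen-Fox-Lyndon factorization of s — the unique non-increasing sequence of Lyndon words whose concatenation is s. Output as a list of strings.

emit factor 1: 'g' (i=0, period=1)
emit factor 2: 'agdh' (i=1, period=4)
emit factor 3: 'ad' (i=5, period=2)
emit factor 4: 'aachdage' (i=7, period=8)

["g", "agdh", "ad", "aachdage"]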